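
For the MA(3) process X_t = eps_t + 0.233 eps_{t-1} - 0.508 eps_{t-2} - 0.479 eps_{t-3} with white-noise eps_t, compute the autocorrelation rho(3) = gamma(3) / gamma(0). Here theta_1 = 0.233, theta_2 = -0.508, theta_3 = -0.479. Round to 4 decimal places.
\rho(3) = -0.3107

For an MA(q) process with theta_0 = 1, the autocovariance is
  gamma(k) = sigma^2 * sum_{i=0..q-k} theta_i * theta_{i+k},
and rho(k) = gamma(k) / gamma(0). Sigma^2 cancels.
  numerator   = (1)*(-0.479) = -0.479.
  denominator = (1)^2 + (0.233)^2 + (-0.508)^2 + (-0.479)^2 = 1.541794.
  rho(3) = -0.479 / 1.541794 = -0.3107.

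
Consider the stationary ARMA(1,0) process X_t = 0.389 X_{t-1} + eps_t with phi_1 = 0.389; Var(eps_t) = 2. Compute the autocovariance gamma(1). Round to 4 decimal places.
\gamma(1) = 0.9167

Multiply the model equation by X_{t-k} and take expectations. With theta_0 = psi_0 = 1 and psi_j the MA(infinity) weights, this gives
  gamma(k) - sum_i phi_i gamma(k-i) = c_k,
  c_k = sigma^2 * sum_{j=k..q} theta_j psi_{j-k}   (c_k = 0 for k > q),
using gamma(-m) = gamma(m).
Pure AR (q = 0): c_0 = sigma^2 = 2, c_k = 0 for k >= 1.
Equations for k = 0 and k = 1 (AR order 1):
  gamma(0) = phi_1 gamma(1) + c_0
  gamma(1) = phi_1 gamma(0) + c_1
Substituting the second into the first: gamma(0) (1 - phi_1^2) = c_0 + phi_1 c_1, so
  gamma(0) = c_0 / (1 - phi_1^2) = 2 / (1 - (0.389)^2) = 2 / 0.848679 = 2.356604.
  gamma(1) = phi_1 gamma(0) = (0.389)(2.356604) = 0.916719.
Therefore gamma(1) = 0.9167 (to 4 decimal places).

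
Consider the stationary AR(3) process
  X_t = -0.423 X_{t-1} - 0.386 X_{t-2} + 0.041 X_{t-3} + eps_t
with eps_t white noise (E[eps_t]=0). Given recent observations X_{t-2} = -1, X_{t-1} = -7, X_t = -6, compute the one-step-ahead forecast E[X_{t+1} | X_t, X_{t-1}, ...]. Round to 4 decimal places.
E[X_{t+1} \mid \mathcal F_t] = 5.1990

For an AR(p) model X_t = c + sum_i phi_i X_{t-i} + eps_t, the
one-step-ahead conditional mean is
  E[X_{t+1} | X_t, ...] = c + sum_i phi_i X_{t+1-i}.
Substitute known values:
  E[X_{t+1} | ...] = (-0.423) * (-6) + (-0.386) * (-7) + (0.041) * (-1)
                   = 5.1990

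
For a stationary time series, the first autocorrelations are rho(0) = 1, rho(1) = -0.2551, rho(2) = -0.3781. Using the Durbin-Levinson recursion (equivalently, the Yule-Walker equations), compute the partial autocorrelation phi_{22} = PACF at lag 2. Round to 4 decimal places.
\phi_{22} = -0.4740

The PACF at lag k is phi_{kk}, the last component of the solution
to the Yule-Walker system G_k phi = r_k where
  (G_k)_{ij} = rho(|i - j|), (r_k)_i = rho(i), i,j = 1..k.
Equivalently, Durbin-Levinson gives phi_{kk} iteratively:
  phi_{11} = rho(1)
  phi_{kk} = [rho(k) - sum_{j=1..k-1} phi_{k-1,j} rho(k-j)]
            / [1 - sum_{j=1..k-1} phi_{k-1,j} rho(j)],
  phi_{k,j} = phi_{k-1,j} - phi_{kk} phi_{k-1,k-j},  j = 1..k-1.
Step k = 1:
  phi_11 = rho(1) = -0.2551.
Step k = 2:
  phi_22 = [rho(2) - phi_11 rho(1)] / [1 - phi_11 rho(1)] = [-0.3781 - (-0.2551)(-0.2551)] / [1 - (-0.2551)(-0.2551)]
         = -0.44317601 / 0.93492399 = -0.474.
Therefore phi_{22} = -0.4740.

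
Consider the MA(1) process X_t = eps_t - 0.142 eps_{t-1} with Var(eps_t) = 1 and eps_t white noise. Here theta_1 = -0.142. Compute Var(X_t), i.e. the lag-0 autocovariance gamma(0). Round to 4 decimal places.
\gamma(0) = 1.0202

For an MA(q) process X_t = eps_t + sum_i theta_i eps_{t-i} with
Var(eps_t) = sigma^2, the variance is
  gamma(0) = sigma^2 * (1 + sum_i theta_i^2).
  sum_i theta_i^2 = (-0.142)^2 = 0.020164.
  gamma(0) = 1 * (1 + 0.020164) = 1 * 1.020164 = 1.020164, which rounds to 1.0202.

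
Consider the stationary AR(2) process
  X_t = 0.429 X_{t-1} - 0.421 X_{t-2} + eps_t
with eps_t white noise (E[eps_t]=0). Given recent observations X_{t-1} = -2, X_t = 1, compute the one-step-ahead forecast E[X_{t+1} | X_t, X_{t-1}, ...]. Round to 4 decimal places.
E[X_{t+1} \mid \mathcal F_t] = 1.2710

For an AR(p) model X_t = c + sum_i phi_i X_{t-i} + eps_t, the
one-step-ahead conditional mean is
  E[X_{t+1} | X_t, ...] = c + sum_i phi_i X_{t+1-i}.
Substitute known values:
  E[X_{t+1} | ...] = (0.429) * (1) + (-0.421) * (-2)
                   = 1.2710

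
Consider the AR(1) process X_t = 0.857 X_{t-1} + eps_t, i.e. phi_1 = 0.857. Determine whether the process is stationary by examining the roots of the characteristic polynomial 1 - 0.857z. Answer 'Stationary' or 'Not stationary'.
\text{Stationary}

The AR(p) characteristic polynomial is P(z) = 1 - 0.857z.
Stationarity requires all roots to lie outside the unit circle, i.e. |z| > 1 for every root.
This is linear in z: 1 + (-0.857) z = 0  =>  z = -1/(-0.857) = 1.166861,  |z| = 1.166861.
Moduli of all roots: 1.1669.
All moduli strictly greater than 1? Yes.
Verdict: Stationary.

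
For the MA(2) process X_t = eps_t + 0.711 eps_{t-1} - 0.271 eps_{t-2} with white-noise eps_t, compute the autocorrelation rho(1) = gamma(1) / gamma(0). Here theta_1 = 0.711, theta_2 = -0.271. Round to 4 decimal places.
\rho(1) = 0.3283

For an MA(q) process with theta_0 = 1, the autocovariance is
  gamma(k) = sigma^2 * sum_{i=0..q-k} theta_i * theta_{i+k},
and rho(k) = gamma(k) / gamma(0). Sigma^2 cancels.
  numerator   = (1)*(0.711) + (0.711)*(-0.271) = 0.518319.
  denominator = (1)^2 + (0.711)^2 + (-0.271)^2 = 1.578962.
  rho(1) = 0.518319 / 1.578962 = 0.3283.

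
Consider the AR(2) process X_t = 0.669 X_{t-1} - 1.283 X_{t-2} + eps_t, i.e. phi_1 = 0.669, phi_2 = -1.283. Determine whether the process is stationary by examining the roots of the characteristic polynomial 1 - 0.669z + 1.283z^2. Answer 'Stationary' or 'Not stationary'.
\text{Not stationary}

The AR(p) characteristic polynomial is P(z) = 1 - 0.669z + 1.283z^2.
Stationarity requires all roots to lie outside the unit circle, i.e. |z| > 1 for every root.
Set 1 + (-0.669) z + (1.283) z^2 = 0, i.e. a z^2 + b z + c = 0 with a = 1.283, b = -0.669, c = 1.
Discriminant D = b^2 - 4ac = (-0.669)^2 - 4*(1.283)*1 = 0.447561 - (5.132) = -4.684439.
D < 0, so the roots are the complex-conjugate pair z = (-b +/- i sqrt(-D)) / (2a) = 0.2607 +/- 0.8435i.
For a conjugate pair |z|^2 = z * conj(z) = (product of roots) = c/a = 1/(1.283) = 0.779423, so |z| = sqrt(0.779423) = 0.8828 for both roots.
Moduli of all roots: 0.8828, 0.8828.
All moduli strictly greater than 1? No.
Verdict: Not stationary.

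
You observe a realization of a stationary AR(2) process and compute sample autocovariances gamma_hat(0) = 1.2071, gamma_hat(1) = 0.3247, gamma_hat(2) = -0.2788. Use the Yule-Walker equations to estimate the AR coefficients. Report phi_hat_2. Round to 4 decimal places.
\hat\phi_{2} = -0.3270

The Yule-Walker equations for an AR(p) process read, in matrix form,
  Gamma_p phi = r_p,   with   (Gamma_p)_{ij} = gamma(|i - j|),
                       (r_p)_i = gamma(i),   i,j = 1..p.
Substitute the sample gammas (Toeplitz matrix and right-hand side of size 2):
  Gamma_p = [[1.2071, 0.3247], [0.3247, 1.2071]]
  r_p     = [0.3247, -0.2788]
Written out:
  1.2071 phi_1 + 0.3247 phi_2 = 0.3247
  0.3247 phi_1 + 1.2071 phi_2 = -0.2788
Solve by Cramer's rule:
  det = gamma(0)^2 - gamma(1)^2 = (1.2071)^2 - (0.3247)^2 = 1.45709041 - 0.10543009 = 1.35166032
  phi_hat_1 = [gamma(1) gamma(0) - gamma(1) gamma(2)] / det = [(0.3247)(1.2071) - (0.3247)(-0.2788)] / 1.35166032 = 0.48247173 / 1.35166032 = 0.3569
  phi_hat_2 = [gamma(0) gamma(2) - gamma(1)^2] / det = [(1.2071)(-0.2788) - (0.3247)^2] / 1.35166032 = -0.44196957 / 1.35166032 = -0.327
So phi_hat = [0.3569, -0.3270].
Therefore phi_hat_2 = -0.3270.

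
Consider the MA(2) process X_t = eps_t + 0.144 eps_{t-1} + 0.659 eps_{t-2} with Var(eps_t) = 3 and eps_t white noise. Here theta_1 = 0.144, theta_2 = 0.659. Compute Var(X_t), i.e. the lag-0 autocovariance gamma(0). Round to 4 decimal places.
\gamma(0) = 4.3651

For an MA(q) process X_t = eps_t + sum_i theta_i eps_{t-i} with
Var(eps_t) = sigma^2, the variance is
  gamma(0) = sigma^2 * (1 + sum_i theta_i^2).
  sum_i theta_i^2 = (0.144)^2 + (0.659)^2 = 0.020736 + 0.434281 = 0.455017.
  gamma(0) = 3 * (1 + 0.455017) = 3 * 1.455017 = 4.365051, which rounds to 4.3651.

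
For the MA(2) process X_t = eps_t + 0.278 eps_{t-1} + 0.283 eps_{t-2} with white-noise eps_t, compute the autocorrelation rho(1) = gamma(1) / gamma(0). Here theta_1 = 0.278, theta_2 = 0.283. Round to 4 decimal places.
\rho(1) = 0.3082

For an MA(q) process with theta_0 = 1, the autocovariance is
  gamma(k) = sigma^2 * sum_{i=0..q-k} theta_i * theta_{i+k},
and rho(k) = gamma(k) / gamma(0). Sigma^2 cancels.
  numerator   = (1)*(0.278) + (0.278)*(0.283) = 0.356674.
  denominator = (1)^2 + (0.278)^2 + (0.283)^2 = 1.157373.
  rho(1) = 0.356674 / 1.157373 = 0.3082.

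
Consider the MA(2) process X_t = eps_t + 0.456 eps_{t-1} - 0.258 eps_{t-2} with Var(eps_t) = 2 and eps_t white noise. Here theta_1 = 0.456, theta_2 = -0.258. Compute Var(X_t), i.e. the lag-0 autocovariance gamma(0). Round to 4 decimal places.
\gamma(0) = 2.5490

For an MA(q) process X_t = eps_t + sum_i theta_i eps_{t-i} with
Var(eps_t) = sigma^2, the variance is
  gamma(0) = sigma^2 * (1 + sum_i theta_i^2).
  sum_i theta_i^2 = (0.456)^2 + (-0.258)^2 = 0.207936 + 0.066564 = 0.2745.
  gamma(0) = 2 * (1 + 0.2745) = 2 * 1.2745 = 2.549, which rounds to 2.5490.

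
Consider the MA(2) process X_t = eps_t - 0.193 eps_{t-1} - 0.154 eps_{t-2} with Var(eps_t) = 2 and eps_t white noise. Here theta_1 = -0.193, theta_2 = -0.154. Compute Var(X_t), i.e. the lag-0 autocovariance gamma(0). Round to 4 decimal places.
\gamma(0) = 2.1219

For an MA(q) process X_t = eps_t + sum_i theta_i eps_{t-i} with
Var(eps_t) = sigma^2, the variance is
  gamma(0) = sigma^2 * (1 + sum_i theta_i^2).
  sum_i theta_i^2 = (-0.193)^2 + (-0.154)^2 = 0.037249 + 0.023716 = 0.060965.
  gamma(0) = 2 * (1 + 0.060965) = 2 * 1.060965 = 2.12193, which rounds to 2.1219.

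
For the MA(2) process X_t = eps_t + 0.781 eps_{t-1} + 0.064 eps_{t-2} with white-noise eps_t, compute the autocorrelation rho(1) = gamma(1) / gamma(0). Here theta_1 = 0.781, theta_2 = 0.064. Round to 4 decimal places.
\rho(1) = 0.5148

For an MA(q) process with theta_0 = 1, the autocovariance is
  gamma(k) = sigma^2 * sum_{i=0..q-k} theta_i * theta_{i+k},
and rho(k) = gamma(k) / gamma(0). Sigma^2 cancels.
  numerator   = (1)*(0.781) + (0.781)*(0.064) = 0.830984.
  denominator = (1)^2 + (0.781)^2 + (0.064)^2 = 1.614057.
  rho(1) = 0.830984 / 1.614057 = 0.5148.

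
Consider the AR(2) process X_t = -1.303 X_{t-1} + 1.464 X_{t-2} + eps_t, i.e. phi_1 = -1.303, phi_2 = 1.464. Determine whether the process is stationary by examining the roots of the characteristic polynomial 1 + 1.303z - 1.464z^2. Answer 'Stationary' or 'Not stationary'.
\text{Not stationary}

The AR(p) characteristic polynomial is P(z) = 1 + 1.303z - 1.464z^2.
Stationarity requires all roots to lie outside the unit circle, i.e. |z| > 1 for every root.
Set 1 + (1.303) z + (-1.464) z^2 = 0, i.e. a z^2 + b z + c = 0 with a = -1.464, b = 1.303, c = 1.
Discriminant D = b^2 - 4ac = (1.303)^2 - 4*(-1.464)*1 = 1.697809 - (-5.856) = 7.553809.
D >= 0, so the roots are real: z = (-b +/- sqrt(D)) / (2a) = (-1.303 +/- 2.748419) / (-2.928).
  z_1 = (-1.303 + 2.748419) / (-2.928) = -0.4937,   |z_1| = 0.4937.
  z_2 = (-1.303 - 2.748419) / (-2.928) = 1.3837,   |z_2| = 1.3837.
Moduli of all roots: 0.4937, 1.3837.
All moduli strictly greater than 1? No.
Verdict: Not stationary.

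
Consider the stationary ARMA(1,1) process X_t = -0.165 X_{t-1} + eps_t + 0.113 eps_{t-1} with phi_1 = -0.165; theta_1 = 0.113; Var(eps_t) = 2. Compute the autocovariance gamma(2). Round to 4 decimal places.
\gamma(2) = 0.0173

Multiply the model equation by X_{t-k} and take expectations. With theta_0 = psi_0 = 1 and psi_j the MA(infinity) weights, this gives
  gamma(k) - sum_i phi_i gamma(k-i) = c_k,
  c_k = sigma^2 * sum_{j=k..q} theta_j psi_{j-k}   (c_k = 0 for k > q),
using gamma(-m) = gamma(m).
psi-weights needed (psi_j = theta_j + sum_i phi_i psi_{j-i}):
  psi_1 = theta_1 + phi_1 = 0.113 + (-0.165) = -0.052
Right-hand sides:
  c_0 = sigma^2 (1 + theta_1 psi_1) = 2 * (1 + (0.113)(-0.052)) = 2 * 0.994124 = 1.988248
  c_1 = sigma^2 theta_1 = 2 * (0.113) = 0.226
  c_2 = 0
Equations for k = 0 and k = 1 (AR order 1):
  gamma(0) = phi_1 gamma(1) + c_0
  gamma(1) = phi_1 gamma(0) + c_1
Substituting the second into the first: gamma(0) (1 - phi_1^2) = c_0 + phi_1 c_1, so
  gamma(0) = (c_0 + phi_1 c_1) / (1 - phi_1^2) = (1.988248 + (-0.165)(0.226)) / (1 - (-0.165)^2) = 1.950958 / 0.972775 = 2.005559.
  gamma(1) = phi_1 gamma(0) + c_1 = (-0.165)(2.005559) + (0.226) = -0.104917.
For k = 2 (> q): gamma(2) = phi_1 gamma(1) = (-0.165)(-0.104917) = 0.017311.
Therefore gamma(2) = 0.0173 (to 4 decimal places).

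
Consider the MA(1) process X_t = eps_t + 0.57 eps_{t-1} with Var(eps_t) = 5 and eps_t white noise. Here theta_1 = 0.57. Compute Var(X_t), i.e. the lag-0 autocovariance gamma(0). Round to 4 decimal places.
\gamma(0) = 6.6245

For an MA(q) process X_t = eps_t + sum_i theta_i eps_{t-i} with
Var(eps_t) = sigma^2, the variance is
  gamma(0) = sigma^2 * (1 + sum_i theta_i^2).
  sum_i theta_i^2 = (0.57)^2 = 0.3249.
  gamma(0) = 5 * (1 + 0.3249) = 5 * 1.3249 = 6.6245.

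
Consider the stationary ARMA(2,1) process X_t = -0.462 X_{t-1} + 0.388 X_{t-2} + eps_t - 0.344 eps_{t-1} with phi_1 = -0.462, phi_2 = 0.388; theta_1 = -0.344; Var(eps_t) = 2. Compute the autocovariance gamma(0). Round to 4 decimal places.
\gamma(0) = 8.9646

Multiply the model equation by X_{t-k} and take expectations. With theta_0 = psi_0 = 1 and psi_j the MA(infinity) weights, this gives
  gamma(k) - sum_i phi_i gamma(k-i) = c_k,
  c_k = sigma^2 * sum_{j=k..q} theta_j psi_{j-k}   (c_k = 0 for k > q),
using gamma(-m) = gamma(m).
psi-weights needed (psi_j = theta_j + sum_i phi_i psi_{j-i}):
  psi_1 = theta_1 + phi_1 = -0.344 + (-0.462) = -0.806
Right-hand sides:
  c_0 = sigma^2 (1 + theta_1 psi_1) = 2 * (1 + (-0.344)(-0.806)) = 2 * 1.277264 = 2.554528
  c_1 = sigma^2 theta_1 = 2 * (-0.344) = -0.688
  c_2 = 0
Equations for k = 0, 1, 2 (AR order 2, c_2 = 0):
  (E0) gamma(0) = phi_1 gamma(1) + phi_2 gamma(2) + c_0
  (E1) gamma(1) = phi_1 gamma(0) + phi_2 gamma(1) + c_1
  (E2) gamma(2) = phi_1 gamma(1) + phi_2 gamma(0)
From (E1): gamma(1) = A gamma(0) + B with
  A = phi_1 / (1 - phi_2) = -0.462 / 0.612 = -0.754902,   B = c_1 / (1 - phi_2) = -0.688 / 0.612 = -1.124183.
Insert (E2) into (E0): gamma(0) (1 - phi_2^2) = phi_1 (1 + phi_2) gamma(1) + c_0.
  phi_1 (1 + phi_2) = (-0.462)(1.388) = -0.641256,   1 - phi_2^2 = 0.849456.
Replace gamma(1) by A gamma(0) + B and collect gamma(0):
  gamma(0) [0.849456 - (-0.641256)(-0.754902)] = (-0.641256)(-1.124183) + 2.554528
  gamma(0) * 0.365371 = 3.275417
  gamma(0) = 3.275417 / 0.365371 = 8.964644.
Therefore gamma(0) = 8.9646 (to 4 decimal places).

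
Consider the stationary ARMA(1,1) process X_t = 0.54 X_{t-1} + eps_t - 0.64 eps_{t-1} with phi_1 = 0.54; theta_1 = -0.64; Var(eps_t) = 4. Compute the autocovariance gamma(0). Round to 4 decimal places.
\gamma(0) = 4.0565

Multiply the model equation by X_{t-k} and take expectations. With theta_0 = psi_0 = 1 and psi_j the MA(infinity) weights, this gives
  gamma(k) - sum_i phi_i gamma(k-i) = c_k,
  c_k = sigma^2 * sum_{j=k..q} theta_j psi_{j-k}   (c_k = 0 for k > q),
using gamma(-m) = gamma(m).
psi-weights needed (psi_j = theta_j + sum_i phi_i psi_{j-i}):
  psi_1 = theta_1 + phi_1 = -0.64 + (0.54) = -0.1
Right-hand sides:
  c_0 = sigma^2 (1 + theta_1 psi_1) = 4 * (1 + (-0.64)(-0.1)) = 4 * 1.064 = 4.256
  c_1 = sigma^2 theta_1 = 4 * (-0.64) = -2.56
  c_2 = 0
Equations for k = 0 and k = 1 (AR order 1):
  gamma(0) = phi_1 gamma(1) + c_0
  gamma(1) = phi_1 gamma(0) + c_1
Substituting the second into the first: gamma(0) (1 - phi_1^2) = c_0 + phi_1 c_1, so
  gamma(0) = (c_0 + phi_1 c_1) / (1 - phi_1^2) = (4.256 + (0.54)(-2.56)) / (1 - (0.54)^2) = 2.8736 / 0.7084 = 4.056465.
Therefore gamma(0) = 4.0565 (to 4 decimal places).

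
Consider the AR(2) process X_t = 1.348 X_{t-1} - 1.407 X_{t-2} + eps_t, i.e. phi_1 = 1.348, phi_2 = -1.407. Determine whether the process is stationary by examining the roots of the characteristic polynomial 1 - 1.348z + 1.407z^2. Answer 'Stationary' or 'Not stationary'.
\text{Not stationary}

The AR(p) characteristic polynomial is P(z) = 1 - 1.348z + 1.407z^2.
Stationarity requires all roots to lie outside the unit circle, i.e. |z| > 1 for every root.
Set 1 + (-1.348) z + (1.407) z^2 = 0, i.e. a z^2 + b z + c = 0 with a = 1.407, b = -1.348, c = 1.
Discriminant D = b^2 - 4ac = (-1.348)^2 - 4*(1.407)*1 = 1.817104 - (5.628) = -3.810896.
D < 0, so the roots are the complex-conjugate pair z = (-b +/- i sqrt(-D)) / (2a) = 0.479 +/- 0.6937i.
For a conjugate pair |z|^2 = z * conj(z) = (product of roots) = c/a = 1/(1.407) = 0.710732, so |z| = sqrt(0.710732) = 0.843 for both roots.
Moduli of all roots: 0.8430, 0.8430.
All moduli strictly greater than 1? No.
Verdict: Not stationary.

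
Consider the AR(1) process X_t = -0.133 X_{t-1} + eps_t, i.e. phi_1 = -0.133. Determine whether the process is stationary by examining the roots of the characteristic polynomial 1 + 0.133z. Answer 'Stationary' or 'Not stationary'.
\text{Stationary}

The AR(p) characteristic polynomial is P(z) = 1 + 0.133z.
Stationarity requires all roots to lie outside the unit circle, i.e. |z| > 1 for every root.
This is linear in z: 1 + (0.133) z = 0  =>  z = -1/(0.133) = -7.518797,  |z| = 7.518797.
Moduli of all roots: 7.5188.
All moduli strictly greater than 1? Yes.
Verdict: Stationary.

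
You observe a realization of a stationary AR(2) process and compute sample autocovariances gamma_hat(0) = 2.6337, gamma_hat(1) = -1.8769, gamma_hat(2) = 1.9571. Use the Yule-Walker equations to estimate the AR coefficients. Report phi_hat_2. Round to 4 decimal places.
\hat\phi_{2} = 0.4780

The Yule-Walker equations for an AR(p) process read, in matrix form,
  Gamma_p phi = r_p,   with   (Gamma_p)_{ij} = gamma(|i - j|),
                       (r_p)_i = gamma(i),   i,j = 1..p.
Substitute the sample gammas (Toeplitz matrix and right-hand side of size 2):
  Gamma_p = [[2.6337, -1.8769], [-1.8769, 2.6337]]
  r_p     = [-1.8769, 1.9571]
Written out:
  2.6337 phi_1 - 1.8769 phi_2 = -1.8769
  -1.8769 phi_1 + 2.6337 phi_2 = 1.9571
Solve by Cramer's rule:
  det = gamma(0)^2 - gamma(1)^2 = (2.6337)^2 - (-1.8769)^2 = 6.93637569 - 3.52275361 = 3.41362208
  phi_hat_1 = [gamma(1) gamma(0) - gamma(1) gamma(2)] / det = [(-1.8769)(2.6337) - (-1.8769)(1.9571)] / 3.41362208 = -1.26991054 / 3.41362208 = -0.372
  phi_hat_2 = [gamma(0) gamma(2) - gamma(1)^2] / det = [(2.6337)(1.9571) - (-1.8769)^2] / 3.41362208 = 1.63166066 / 3.41362208 = 0.478
So phi_hat = [-0.3720, 0.4780].
Therefore phi_hat_2 = 0.4780.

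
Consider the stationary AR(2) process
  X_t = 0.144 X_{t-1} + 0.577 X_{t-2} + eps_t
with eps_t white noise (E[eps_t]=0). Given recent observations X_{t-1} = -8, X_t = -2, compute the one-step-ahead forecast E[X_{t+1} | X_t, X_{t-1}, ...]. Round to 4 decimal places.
E[X_{t+1} \mid \mathcal F_t] = -4.9040

For an AR(p) model X_t = c + sum_i phi_i X_{t-i} + eps_t, the
one-step-ahead conditional mean is
  E[X_{t+1} | X_t, ...] = c + sum_i phi_i X_{t+1-i}.
Substitute known values:
  E[X_{t+1} | ...] = (0.144) * (-2) + (0.577) * (-8)
                   = -4.9040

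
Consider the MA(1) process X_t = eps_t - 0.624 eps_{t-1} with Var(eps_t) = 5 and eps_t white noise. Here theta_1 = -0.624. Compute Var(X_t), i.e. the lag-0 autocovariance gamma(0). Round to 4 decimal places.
\gamma(0) = 6.9469

For an MA(q) process X_t = eps_t + sum_i theta_i eps_{t-i} with
Var(eps_t) = sigma^2, the variance is
  gamma(0) = sigma^2 * (1 + sum_i theta_i^2).
  sum_i theta_i^2 = (-0.624)^2 = 0.389376.
  gamma(0) = 5 * (1 + 0.389376) = 5 * 1.389376 = 6.94688, which rounds to 6.9469.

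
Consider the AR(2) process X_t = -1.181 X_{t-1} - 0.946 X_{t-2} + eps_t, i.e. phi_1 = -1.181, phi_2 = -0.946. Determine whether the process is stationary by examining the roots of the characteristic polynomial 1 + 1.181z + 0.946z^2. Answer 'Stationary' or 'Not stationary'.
\text{Stationary}

The AR(p) characteristic polynomial is P(z) = 1 + 1.181z + 0.946z^2.
Stationarity requires all roots to lie outside the unit circle, i.e. |z| > 1 for every root.
Set 1 + (1.181) z + (0.946) z^2 = 0, i.e. a z^2 + b z + c = 0 with a = 0.946, b = 1.181, c = 1.
Discriminant D = b^2 - 4ac = (1.181)^2 - 4*(0.946)*1 = 1.394761 - (3.784) = -2.389239.
D < 0, so the roots are the complex-conjugate pair z = (-b +/- i sqrt(-D)) / (2a) = -0.6242 +/- 0.817i.
For a conjugate pair |z|^2 = z * conj(z) = (product of roots) = c/a = 1/(0.946) = 1.057082, so |z| = sqrt(1.057082) = 1.0281 for both roots.
Moduli of all roots: 1.0281, 1.0281.
All moduli strictly greater than 1? Yes.
Verdict: Stationary.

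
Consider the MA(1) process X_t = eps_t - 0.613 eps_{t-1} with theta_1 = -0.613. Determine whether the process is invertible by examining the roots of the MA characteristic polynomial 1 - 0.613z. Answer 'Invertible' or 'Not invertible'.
\text{Invertible}

The MA(q) characteristic polynomial is P(z) = 1 - 0.613z.
Invertibility requires all roots to lie outside the unit circle, i.e. |z| > 1 for every root.
This is linear in z: 1 + (-0.613) z = 0  =>  z = -1/(-0.613) = 1.631321,  |z| = 1.631321.
Moduli of all roots: 1.6313.
All moduli strictly greater than 1? Yes.
Verdict: Invertible.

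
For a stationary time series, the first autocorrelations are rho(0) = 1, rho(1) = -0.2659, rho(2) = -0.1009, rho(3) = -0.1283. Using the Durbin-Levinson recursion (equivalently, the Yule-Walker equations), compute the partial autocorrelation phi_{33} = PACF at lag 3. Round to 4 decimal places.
\phi_{33} = -0.2330

The PACF at lag k is phi_{kk}, the last component of the solution
to the Yule-Walker system G_k phi = r_k where
  (G_k)_{ij} = rho(|i - j|), (r_k)_i = rho(i), i,j = 1..k.
Equivalently, Durbin-Levinson gives phi_{kk} iteratively:
  phi_{11} = rho(1)
  phi_{kk} = [rho(k) - sum_{j=1..k-1} phi_{k-1,j} rho(k-j)]
            / [1 - sum_{j=1..k-1} phi_{k-1,j} rho(j)],
  phi_{k,j} = phi_{k-1,j} - phi_{kk} phi_{k-1,k-j},  j = 1..k-1.
Step k = 1:
  phi_11 = rho(1) = -0.2659.
Step k = 2:
  phi_22 = [rho(2) - phi_11 rho(1)] / [1 - phi_11 rho(1)] = [-0.1009 - (-0.2659)(-0.2659)] / [1 - (-0.2659)(-0.2659)]
         = -0.17160281 / 0.92929719 = -0.184659.
  Update: phi_21 = phi_11 - phi_22 phi_11 = -0.2659 - (-0.184659)(-0.2659) = -0.315001.
Step k = 3:
  phi_33 = [rho(3) - phi_21 rho(2) - phi_22 rho(1)] / [1 - phi_21 rho(1) - phi_22 rho(2)]
    numerator   = -0.1283 - (-0.315001)(-0.1009) - (-0.184659)(-0.2659) = -0.20918432
    denominator = 1 - (-0.315001)(-0.2659) - (-0.184659)(-0.1009) = 0.89760924
  phi_33 = -0.20918432 / 0.89760924 = -0.233.
Therefore phi_{33} = -0.2330.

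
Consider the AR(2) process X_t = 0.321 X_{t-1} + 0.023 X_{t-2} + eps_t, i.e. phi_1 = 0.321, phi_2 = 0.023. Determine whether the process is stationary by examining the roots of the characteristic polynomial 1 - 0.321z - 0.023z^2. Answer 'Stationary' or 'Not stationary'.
\text{Stationary}

The AR(p) characteristic polynomial is P(z) = 1 - 0.321z - 0.023z^2.
Stationarity requires all roots to lie outside the unit circle, i.e. |z| > 1 for every root.
Set 1 + (-0.321) z + (-0.023) z^2 = 0, i.e. a z^2 + b z + c = 0 with a = -0.023, b = -0.321, c = 1.
Discriminant D = b^2 - 4ac = (-0.321)^2 - 4*(-0.023)*1 = 0.103041 - (-0.092) = 0.195041.
D >= 0, so the roots are real: z = (-b +/- sqrt(D)) / (2a) = (0.321 +/- 0.441634) / (-0.046).
  z_1 = (0.321 + 0.441634) / (-0.046) = -16.579,   |z_1| = 16.579.
  z_2 = (0.321 - 0.441634) / (-0.046) = 2.6225,   |z_2| = 2.6225.
Moduli of all roots: 16.5790, 2.6225.
All moduli strictly greater than 1? Yes.
Verdict: Stationary.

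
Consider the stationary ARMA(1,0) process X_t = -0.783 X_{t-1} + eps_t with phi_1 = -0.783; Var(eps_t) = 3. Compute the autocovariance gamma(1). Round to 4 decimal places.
\gamma(1) = -6.0712

Multiply the model equation by X_{t-k} and take expectations. With theta_0 = psi_0 = 1 and psi_j the MA(infinity) weights, this gives
  gamma(k) - sum_i phi_i gamma(k-i) = c_k,
  c_k = sigma^2 * sum_{j=k..q} theta_j psi_{j-k}   (c_k = 0 for k > q),
using gamma(-m) = gamma(m).
Pure AR (q = 0): c_0 = sigma^2 = 3, c_k = 0 for k >= 1.
Equations for k = 0 and k = 1 (AR order 1):
  gamma(0) = phi_1 gamma(1) + c_0
  gamma(1) = phi_1 gamma(0) + c_1
Substituting the second into the first: gamma(0) (1 - phi_1^2) = c_0 + phi_1 c_1, so
  gamma(0) = c_0 / (1 - phi_1^2) = 3 / (1 - (-0.783)^2) = 3 / 0.386911 = 7.753721.
  gamma(1) = phi_1 gamma(0) = (-0.783)(7.753721) = -6.071164.
Therefore gamma(1) = -6.0712 (to 4 decimal places).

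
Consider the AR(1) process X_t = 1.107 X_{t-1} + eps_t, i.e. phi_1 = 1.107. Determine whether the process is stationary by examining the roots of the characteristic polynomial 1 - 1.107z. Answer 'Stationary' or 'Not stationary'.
\text{Not stationary}

The AR(p) characteristic polynomial is P(z) = 1 - 1.107z.
Stationarity requires all roots to lie outside the unit circle, i.e. |z| > 1 for every root.
This is linear in z: 1 + (-1.107) z = 0  =>  z = -1/(-1.107) = 0.903342,  |z| = 0.903342.
Moduli of all roots: 0.9033.
All moduli strictly greater than 1? No.
Verdict: Not stationary.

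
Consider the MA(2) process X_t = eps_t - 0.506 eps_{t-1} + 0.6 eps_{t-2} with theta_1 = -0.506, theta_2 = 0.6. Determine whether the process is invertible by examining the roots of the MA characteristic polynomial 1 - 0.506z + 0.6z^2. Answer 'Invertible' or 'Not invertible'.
\text{Invertible}

The MA(q) characteristic polynomial is P(z) = 1 - 0.506z + 0.6z^2.
Invertibility requires all roots to lie outside the unit circle, i.e. |z| > 1 for every root.
Set 1 + (-0.506) z + (0.6) z^2 = 0, i.e. a z^2 + b z + c = 0 with a = 0.6, b = -0.506, c = 1.
Discriminant D = b^2 - 4ac = (-0.506)^2 - 4*(0.6)*1 = 0.256036 - (2.4) = -2.143964.
D < 0, so the roots are the complex-conjugate pair z = (-b +/- i sqrt(-D)) / (2a) = 0.4217 +/- 1.2202i.
For a conjugate pair |z|^2 = z * conj(z) = (product of roots) = c/a = 1/(0.6) = 1.666667, so |z| = sqrt(1.666667) = 1.291 for both roots.
Moduli of all roots: 1.2910, 1.2910.
All moduli strictly greater than 1? Yes.
Verdict: Invertible.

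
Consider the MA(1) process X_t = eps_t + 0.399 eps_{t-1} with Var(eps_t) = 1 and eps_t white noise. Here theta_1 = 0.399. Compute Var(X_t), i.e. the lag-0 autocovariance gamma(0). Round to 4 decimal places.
\gamma(0) = 1.1592

For an MA(q) process X_t = eps_t + sum_i theta_i eps_{t-i} with
Var(eps_t) = sigma^2, the variance is
  gamma(0) = sigma^2 * (1 + sum_i theta_i^2).
  sum_i theta_i^2 = (0.399)^2 = 0.159201.
  gamma(0) = 1 * (1 + 0.159201) = 1 * 1.159201 = 1.159201, which rounds to 1.1592.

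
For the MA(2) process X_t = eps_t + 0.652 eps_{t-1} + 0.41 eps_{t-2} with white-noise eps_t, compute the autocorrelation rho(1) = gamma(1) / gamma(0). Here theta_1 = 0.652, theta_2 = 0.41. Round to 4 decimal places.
\rho(1) = 0.5770

For an MA(q) process with theta_0 = 1, the autocovariance is
  gamma(k) = sigma^2 * sum_{i=0..q-k} theta_i * theta_{i+k},
and rho(k) = gamma(k) / gamma(0). Sigma^2 cancels.
  numerator   = (1)*(0.652) + (0.652)*(0.41) = 0.91932.
  denominator = (1)^2 + (0.652)^2 + (0.41)^2 = 1.593204.
  rho(1) = 0.91932 / 1.593204 = 0.5770.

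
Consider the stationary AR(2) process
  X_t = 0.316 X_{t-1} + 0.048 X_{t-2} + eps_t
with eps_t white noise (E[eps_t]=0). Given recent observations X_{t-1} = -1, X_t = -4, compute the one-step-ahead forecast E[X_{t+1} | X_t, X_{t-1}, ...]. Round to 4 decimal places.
E[X_{t+1} \mid \mathcal F_t] = -1.3120

For an AR(p) model X_t = c + sum_i phi_i X_{t-i} + eps_t, the
one-step-ahead conditional mean is
  E[X_{t+1} | X_t, ...] = c + sum_i phi_i X_{t+1-i}.
Substitute known values:
  E[X_{t+1} | ...] = (0.316) * (-4) + (0.048) * (-1)
                   = -1.3120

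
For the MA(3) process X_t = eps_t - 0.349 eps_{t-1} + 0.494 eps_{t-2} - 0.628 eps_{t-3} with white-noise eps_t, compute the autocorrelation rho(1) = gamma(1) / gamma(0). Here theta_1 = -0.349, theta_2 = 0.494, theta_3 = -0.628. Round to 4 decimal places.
\rho(1) = -0.4725

For an MA(q) process with theta_0 = 1, the autocovariance is
  gamma(k) = sigma^2 * sum_{i=0..q-k} theta_i * theta_{i+k},
and rho(k) = gamma(k) / gamma(0). Sigma^2 cancels.
  numerator   = (1)*(-0.349) + (-0.349)*(0.494) + (0.494)*(-0.628) = -0.831638.
  denominator = (1)^2 + (-0.349)^2 + (0.494)^2 + (-0.628)^2 = 1.760221.
  rho(1) = -0.831638 / 1.760221 = -0.4725.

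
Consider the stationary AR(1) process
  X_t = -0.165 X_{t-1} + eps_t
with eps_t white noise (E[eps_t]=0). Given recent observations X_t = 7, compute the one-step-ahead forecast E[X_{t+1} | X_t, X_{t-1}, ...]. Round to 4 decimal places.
E[X_{t+1} \mid \mathcal F_t] = -1.1550

For an AR(p) model X_t = c + sum_i phi_i X_{t-i} + eps_t, the
one-step-ahead conditional mean is
  E[X_{t+1} | X_t, ...] = c + sum_i phi_i X_{t+1-i}.
Substitute known values:
  E[X_{t+1} | ...] = (-0.165) * (7)
                   = -1.1550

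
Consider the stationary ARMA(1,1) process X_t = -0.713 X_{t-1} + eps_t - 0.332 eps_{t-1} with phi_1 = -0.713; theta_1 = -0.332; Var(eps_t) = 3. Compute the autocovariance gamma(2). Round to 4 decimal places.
\gamma(2) = 5.6229

Multiply the model equation by X_{t-k} and take expectations. With theta_0 = psi_0 = 1 and psi_j the MA(infinity) weights, this gives
  gamma(k) - sum_i phi_i gamma(k-i) = c_k,
  c_k = sigma^2 * sum_{j=k..q} theta_j psi_{j-k}   (c_k = 0 for k > q),
using gamma(-m) = gamma(m).
psi-weights needed (psi_j = theta_j + sum_i phi_i psi_{j-i}):
  psi_1 = theta_1 + phi_1 = -0.332 + (-0.713) = -1.045
Right-hand sides:
  c_0 = sigma^2 (1 + theta_1 psi_1) = 3 * (1 + (-0.332)(-1.045)) = 3 * 1.34694 = 4.04082
  c_1 = sigma^2 theta_1 = 3 * (-0.332) = -0.996
  c_2 = 0
Equations for k = 0 and k = 1 (AR order 1):
  gamma(0) = phi_1 gamma(1) + c_0
  gamma(1) = phi_1 gamma(0) + c_1
Substituting the second into the first: gamma(0) (1 - phi_1^2) = c_0 + phi_1 c_1, so
  gamma(0) = (c_0 + phi_1 c_1) / (1 - phi_1^2) = (4.04082 + (-0.713)(-0.996)) / (1 - (-0.713)^2) = 4.750968 / 0.491631 = 9.663687.
  gamma(1) = phi_1 gamma(0) + c_1 = (-0.713)(9.663687) + (-0.996) = -7.886209.
For k = 2 (> q): gamma(2) = phi_1 gamma(1) = (-0.713)(-7.886209) = 5.622867.
Therefore gamma(2) = 5.6229 (to 4 decimal places).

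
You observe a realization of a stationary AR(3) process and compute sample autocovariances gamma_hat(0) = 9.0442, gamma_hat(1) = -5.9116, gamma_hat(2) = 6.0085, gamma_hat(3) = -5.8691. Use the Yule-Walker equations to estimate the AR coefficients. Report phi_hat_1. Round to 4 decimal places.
\hat\phi_{1} = -0.2750

The Yule-Walker equations for an AR(p) process read, in matrix form,
  Gamma_p phi = r_p,   with   (Gamma_p)_{ij} = gamma(|i - j|),
                       (r_p)_i = gamma(i),   i,j = 1..p.
Substitute the sample gammas (Toeplitz matrix and right-hand side of size 3):
  Gamma_p = [[9.0442, -5.9116, 6.0085], [-5.9116, 9.0442, -5.9116], [6.0085, -5.9116, 9.0442]]
  r_p     = [-5.9116, 6.0085, -5.8691]
Written out (R1..R3):
  (R1) 9.0442 phi_1 - 5.9116 phi_2 + 6.0085 phi_3 = -5.9116
  (R2) -5.9116 phi_1 + 9.0442 phi_2 - 5.9116 phi_3 = 6.0085
  (R3) 6.0085 phi_1 - 5.9116 phi_2 + 9.0442 phi_3 = -5.8691
Gaussian elimination:
  R2 <- R2 - (-5.9116/9.0442) R1 = R2 - (-0.653634) R1:  5.180175 phi_2 - 1.984238 phi_3 = 2.144475
  R3 <- R3 - (6.0085/9.0442) R1 = R3 - (0.664348) R1:  -1.984238 phi_2 + 5.052463 phi_3 = -1.941738
  R3 <- R3 - (-1.984238/5.180175) R2 = R3 - (-0.383045) R2:  4.292411 phi_3 = -1.120308
Back-substitution:
  phi_hat_3 = -1.120308 / 4.292411 = -0.260997
  phi_hat_2 = (2.144475 - (-1.984238)(-0.260997)) / 5.180175 = 0.314004
  phi_hat_1 = (-5.9116 - (-5.9116)(0.314004) - (6.0085)(-0.260997)) / 9.0442 = -0.274998
So phi_hat = [-0.2750, 0.3140, -0.2610].
Therefore phi_hat_1 = -0.2750.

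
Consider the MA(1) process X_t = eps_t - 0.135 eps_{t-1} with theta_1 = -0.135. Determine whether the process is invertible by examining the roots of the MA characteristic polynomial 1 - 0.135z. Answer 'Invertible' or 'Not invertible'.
\text{Invertible}

The MA(q) characteristic polynomial is P(z) = 1 - 0.135z.
Invertibility requires all roots to lie outside the unit circle, i.e. |z| > 1 for every root.
This is linear in z: 1 + (-0.135) z = 0  =>  z = -1/(-0.135) = 7.407407,  |z| = 7.407407.
Moduli of all roots: 7.4074.
All moduli strictly greater than 1? Yes.
Verdict: Invertible.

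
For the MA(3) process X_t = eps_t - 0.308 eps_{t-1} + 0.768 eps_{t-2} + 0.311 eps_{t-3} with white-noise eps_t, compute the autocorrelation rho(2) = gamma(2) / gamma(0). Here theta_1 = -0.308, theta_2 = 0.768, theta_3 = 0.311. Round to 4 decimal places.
\rho(2) = 0.3773

For an MA(q) process with theta_0 = 1, the autocovariance is
  gamma(k) = sigma^2 * sum_{i=0..q-k} theta_i * theta_{i+k},
and rho(k) = gamma(k) / gamma(0). Sigma^2 cancels.
  numerator   = (1)*(0.768) + (-0.308)*(0.311) = 0.672212.
  denominator = (1)^2 + (-0.308)^2 + (0.768)^2 + (0.311)^2 = 1.781409.
  rho(2) = 0.672212 / 1.781409 = 0.3773.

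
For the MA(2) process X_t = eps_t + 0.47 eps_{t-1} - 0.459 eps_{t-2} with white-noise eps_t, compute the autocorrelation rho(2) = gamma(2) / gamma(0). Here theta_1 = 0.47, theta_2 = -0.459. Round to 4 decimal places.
\rho(2) = -0.3206

For an MA(q) process with theta_0 = 1, the autocovariance is
  gamma(k) = sigma^2 * sum_{i=0..q-k} theta_i * theta_{i+k},
and rho(k) = gamma(k) / gamma(0). Sigma^2 cancels.
  numerator   = (1)*(-0.459) = -0.459.
  denominator = (1)^2 + (0.47)^2 + (-0.459)^2 = 1.431581.
  rho(2) = -0.459 / 1.431581 = -0.3206.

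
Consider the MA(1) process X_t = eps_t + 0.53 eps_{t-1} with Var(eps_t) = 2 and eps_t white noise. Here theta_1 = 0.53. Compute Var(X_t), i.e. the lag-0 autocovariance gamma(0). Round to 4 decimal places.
\gamma(0) = 2.5618

For an MA(q) process X_t = eps_t + sum_i theta_i eps_{t-i} with
Var(eps_t) = sigma^2, the variance is
  gamma(0) = sigma^2 * (1 + sum_i theta_i^2).
  sum_i theta_i^2 = (0.53)^2 = 0.2809.
  gamma(0) = 2 * (1 + 0.2809) = 2 * 1.2809 = 2.5618.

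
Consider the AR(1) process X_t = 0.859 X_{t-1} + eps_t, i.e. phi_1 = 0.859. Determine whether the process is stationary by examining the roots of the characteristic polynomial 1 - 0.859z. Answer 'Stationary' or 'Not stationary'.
\text{Stationary}

The AR(p) characteristic polynomial is P(z) = 1 - 0.859z.
Stationarity requires all roots to lie outside the unit circle, i.e. |z| > 1 for every root.
This is linear in z: 1 + (-0.859) z = 0  =>  z = -1/(-0.859) = 1.164144,  |z| = 1.164144.
Moduli of all roots: 1.1641.
All moduli strictly greater than 1? Yes.
Verdict: Stationary.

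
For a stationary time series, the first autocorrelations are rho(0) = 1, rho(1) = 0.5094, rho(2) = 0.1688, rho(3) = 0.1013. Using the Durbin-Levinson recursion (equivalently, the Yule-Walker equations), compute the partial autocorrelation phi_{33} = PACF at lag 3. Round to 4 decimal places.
\phi_{33} = 0.0921

The PACF at lag k is phi_{kk}, the last component of the solution
to the Yule-Walker system G_k phi = r_k where
  (G_k)_{ij} = rho(|i - j|), (r_k)_i = rho(i), i,j = 1..k.
Equivalently, Durbin-Levinson gives phi_{kk} iteratively:
  phi_{11} = rho(1)
  phi_{kk} = [rho(k) - sum_{j=1..k-1} phi_{k-1,j} rho(k-j)]
            / [1 - sum_{j=1..k-1} phi_{k-1,j} rho(j)],
  phi_{k,j} = phi_{k-1,j} - phi_{kk} phi_{k-1,k-j},  j = 1..k-1.
Step k = 1:
  phi_11 = rho(1) = 0.5094.
Step k = 2:
  phi_22 = [rho(2) - phi_11 rho(1)] / [1 - phi_11 rho(1)] = [0.1688 - (0.5094)(0.5094)] / [1 - (0.5094)(0.5094)]
         = -0.09068836 / 0.74051164 = -0.122467.
  Update: phi_21 = phi_11 - phi_22 phi_11 = 0.5094 - (-0.122467)(0.5094) = 0.571785.
Step k = 3:
  phi_33 = [rho(3) - phi_21 rho(2) - phi_22 rho(1)] / [1 - phi_21 rho(1) - phi_22 rho(2)]
    numerator   = 0.1013 - (0.571785)(0.1688) - (-0.122467)(0.5094) = 0.0671675
    denominator = 1 - (0.571785)(0.5094) - (-0.122467)(0.1688) = 0.72940529
  phi_33 = 0.0671675 / 0.72940529 = 0.0921.
Therefore phi_{33} = 0.0921.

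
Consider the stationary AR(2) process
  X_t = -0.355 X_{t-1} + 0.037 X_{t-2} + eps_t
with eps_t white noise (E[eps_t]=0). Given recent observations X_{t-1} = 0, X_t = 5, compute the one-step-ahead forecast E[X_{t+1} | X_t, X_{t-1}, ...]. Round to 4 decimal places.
E[X_{t+1} \mid \mathcal F_t] = -1.7750

For an AR(p) model X_t = c + sum_i phi_i X_{t-i} + eps_t, the
one-step-ahead conditional mean is
  E[X_{t+1} | X_t, ...] = c + sum_i phi_i X_{t+1-i}.
Substitute known values:
  E[X_{t+1} | ...] = (-0.355) * (5) + (0.037) * (0)
                   = -1.7750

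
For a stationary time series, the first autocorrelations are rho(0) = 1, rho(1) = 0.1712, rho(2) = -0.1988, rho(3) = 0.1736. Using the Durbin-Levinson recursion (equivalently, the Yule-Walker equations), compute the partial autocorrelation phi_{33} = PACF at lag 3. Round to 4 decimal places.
\phi_{33} = 0.2790

The PACF at lag k is phi_{kk}, the last component of the solution
to the Yule-Walker system G_k phi = r_k where
  (G_k)_{ij} = rho(|i - j|), (r_k)_i = rho(i), i,j = 1..k.
Equivalently, Durbin-Levinson gives phi_{kk} iteratively:
  phi_{11} = rho(1)
  phi_{kk} = [rho(k) - sum_{j=1..k-1} phi_{k-1,j} rho(k-j)]
            / [1 - sum_{j=1..k-1} phi_{k-1,j} rho(j)],
  phi_{k,j} = phi_{k-1,j} - phi_{kk} phi_{k-1,k-j},  j = 1..k-1.
Step k = 1:
  phi_11 = rho(1) = 0.1712.
Step k = 2:
  phi_22 = [rho(2) - phi_11 rho(1)] / [1 - phi_11 rho(1)] = [-0.1988 - (0.1712)(0.1712)] / [1 - (0.1712)(0.1712)]
         = -0.22810944 / 0.97069056 = -0.234997.
  Update: phi_21 = phi_11 - phi_22 phi_11 = 0.1712 - (-0.234997)(0.1712) = 0.211431.
Step k = 3:
  phi_33 = [rho(3) - phi_21 rho(2) - phi_22 rho(1)] / [1 - phi_21 rho(1) - phi_22 rho(2)]
    numerator   = 0.1736 - (0.211431)(-0.1988) - (-0.234997)(0.1712) = 0.25586408
    denominator = 1 - (0.211431)(0.1712) - (-0.234997)(-0.1988) = 0.91708551
  phi_33 = 0.25586408 / 0.91708551 = 0.279.
Therefore phi_{33} = 0.2790.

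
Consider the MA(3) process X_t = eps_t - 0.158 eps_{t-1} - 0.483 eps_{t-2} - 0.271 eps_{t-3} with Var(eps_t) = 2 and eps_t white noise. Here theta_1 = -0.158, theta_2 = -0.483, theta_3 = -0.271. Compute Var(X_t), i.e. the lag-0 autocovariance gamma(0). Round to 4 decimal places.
\gamma(0) = 2.6634

For an MA(q) process X_t = eps_t + sum_i theta_i eps_{t-i} with
Var(eps_t) = sigma^2, the variance is
  gamma(0) = sigma^2 * (1 + sum_i theta_i^2).
  sum_i theta_i^2 = (-0.158)^2 + (-0.483)^2 + (-0.271)^2 = 0.024964 + 0.233289 + 0.073441 = 0.331694.
  gamma(0) = 2 * (1 + 0.331694) = 2 * 1.331694 = 2.663388, which rounds to 2.6634.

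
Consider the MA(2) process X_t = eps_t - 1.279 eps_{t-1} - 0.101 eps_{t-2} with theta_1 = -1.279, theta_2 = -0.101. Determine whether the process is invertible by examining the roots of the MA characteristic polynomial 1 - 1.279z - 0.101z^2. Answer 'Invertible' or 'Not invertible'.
\text{Not invertible}

The MA(q) characteristic polynomial is P(z) = 1 - 1.279z - 0.101z^2.
Invertibility requires all roots to lie outside the unit circle, i.e. |z| > 1 for every root.
Set 1 + (-1.279) z + (-0.101) z^2 = 0, i.e. a z^2 + b z + c = 0 with a = -0.101, b = -1.279, c = 1.
Discriminant D = b^2 - 4ac = (-1.279)^2 - 4*(-0.101)*1 = 1.635841 - (-0.404) = 2.039841.
D >= 0, so the roots are real: z = (-b +/- sqrt(D)) / (2a) = (1.279 +/- 1.42823) / (-0.202).
  z_1 = (1.279 + 1.42823) / (-0.202) = -13.4021,   |z_1| = 13.4021.
  z_2 = (1.279 - 1.42823) / (-0.202) = 0.7388,   |z_2| = 0.7388.
Moduli of all roots: 13.4021, 0.7388.
All moduli strictly greater than 1? No.
Verdict: Not invertible.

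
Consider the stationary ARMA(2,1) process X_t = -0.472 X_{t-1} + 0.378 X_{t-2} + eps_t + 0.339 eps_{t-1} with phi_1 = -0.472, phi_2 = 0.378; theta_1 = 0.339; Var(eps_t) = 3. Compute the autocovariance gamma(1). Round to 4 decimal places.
\gamma(1) = -2.1248

Multiply the model equation by X_{t-k} and take expectations. With theta_0 = psi_0 = 1 and psi_j the MA(infinity) weights, this gives
  gamma(k) - sum_i phi_i gamma(k-i) = c_k,
  c_k = sigma^2 * sum_{j=k..q} theta_j psi_{j-k}   (c_k = 0 for k > q),
using gamma(-m) = gamma(m).
psi-weights needed (psi_j = theta_j + sum_i phi_i psi_{j-i}):
  psi_1 = theta_1 + phi_1 = 0.339 + (-0.472) = -0.133
Right-hand sides:
  c_0 = sigma^2 (1 + theta_1 psi_1) = 3 * (1 + (0.339)(-0.133)) = 3 * 0.954913 = 2.864739
  c_1 = sigma^2 theta_1 = 3 * (0.339) = 1.017
  c_2 = 0
Equations for k = 0, 1, 2 (AR order 2, c_2 = 0):
  (E0) gamma(0) = phi_1 gamma(1) + phi_2 gamma(2) + c_0
  (E1) gamma(1) = phi_1 gamma(0) + phi_2 gamma(1) + c_1
  (E2) gamma(2) = phi_1 gamma(1) + phi_2 gamma(0)
From (E1): gamma(1) = A gamma(0) + B with
  A = phi_1 / (1 - phi_2) = -0.472 / 0.622 = -0.758842,   B = c_1 / (1 - phi_2) = 1.017 / 0.622 = 1.635048.
Insert (E2) into (E0): gamma(0) (1 - phi_2^2) = phi_1 (1 + phi_2) gamma(1) + c_0.
  phi_1 (1 + phi_2) = (-0.472)(1.378) = -0.650416,   1 - phi_2^2 = 0.857116.
Replace gamma(1) by A gamma(0) + B and collect gamma(0):
  gamma(0) [0.857116 - (-0.650416)(-0.758842)] = (-0.650416)(1.635048) + 2.864739
  gamma(0) * 0.363553 = 1.801277
  gamma(0) = 1.801277 / 0.363553 = 4.954653.
  gamma(1) = A gamma(0) + B = (-0.758842)(4.954653) + (1.635048) = -2.124752.
Therefore gamma(1) = -2.1248 (to 4 decimal places).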